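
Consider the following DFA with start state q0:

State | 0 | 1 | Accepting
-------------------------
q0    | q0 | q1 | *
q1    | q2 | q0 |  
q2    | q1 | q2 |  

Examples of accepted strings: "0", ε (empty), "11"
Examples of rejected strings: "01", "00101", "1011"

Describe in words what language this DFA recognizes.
binary numbers divisible by 3 (treating the string as a binary integer; leading zeros allowed, the empty string counts as 0)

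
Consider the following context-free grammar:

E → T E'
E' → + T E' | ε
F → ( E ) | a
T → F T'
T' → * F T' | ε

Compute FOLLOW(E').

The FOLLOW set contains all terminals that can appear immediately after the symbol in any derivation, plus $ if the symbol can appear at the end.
Useful FIRST sets: FIRST(E') = {+, ε}, FIRST(T') = {*, ε} (both E' and T' are nullable).
FOLLOW(E): E is the start symbol → $; E appears in F → ( E ) followed by ')' → FOLLOW(E) = {), $}.
FOLLOW(E'): E' appears at the right end of E → T E' and of E' → + T E', so FOLLOW(E') ⊇ FOLLOW(E) (the second occurrence adds nothing new). FOLLOW(E') = {), $}.

Final answer: {$, )}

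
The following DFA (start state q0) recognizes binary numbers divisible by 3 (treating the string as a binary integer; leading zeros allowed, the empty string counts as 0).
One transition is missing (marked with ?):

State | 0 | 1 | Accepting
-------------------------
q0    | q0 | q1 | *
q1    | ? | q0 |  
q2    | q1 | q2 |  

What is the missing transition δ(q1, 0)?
q2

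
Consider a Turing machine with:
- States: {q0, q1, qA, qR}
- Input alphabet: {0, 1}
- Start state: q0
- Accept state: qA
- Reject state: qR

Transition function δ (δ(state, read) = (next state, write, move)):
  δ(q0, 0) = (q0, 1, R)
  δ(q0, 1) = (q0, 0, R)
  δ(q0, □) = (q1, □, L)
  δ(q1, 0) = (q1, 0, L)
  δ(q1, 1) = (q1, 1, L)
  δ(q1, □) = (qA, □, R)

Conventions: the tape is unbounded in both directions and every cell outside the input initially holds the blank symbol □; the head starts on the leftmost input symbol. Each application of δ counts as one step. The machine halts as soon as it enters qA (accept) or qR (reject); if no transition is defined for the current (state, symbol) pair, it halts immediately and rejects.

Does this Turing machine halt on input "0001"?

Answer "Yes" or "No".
Step 0: [q0]0001 (head at position 0)
Step 1: δ(q0, 0) = (q0, 1, R)  ⊢  1[q0]001 (head at position 1)
Step 2: δ(q0, 0) = (q0, 1, R)  ⊢  11[q0]01 (head at position 2)
Step 3: δ(q0, 0) = (q0, 1, R)  ⊢  111[q0]1 (head at position 3)
Step 4: δ(q0, 1) = (q0, 0, R)  ⊢  1110[q0]□ (head at position 4)
Step 5: δ(q0, □) = (q1, □, L)  ⊢  111[q1]0□ (head at position 3)
Step 6: δ(q1, 0) = (q1, 0, L)  ⊢  11[q1]10□ (head at position 2)
Step 7: δ(q1, 1) = (q1, 1, L)  ⊢  1[q1]110□ (head at position 1)
Step 8: δ(q1, 1) = (q1, 1, L)  ⊢  [q1]1110□ (head at position 0)
Step 9: δ(q1, 1) = (q1, 1, L)  ⊢  [q1]□1110□ (head at position -1)
Step 10: δ(q1, □) = (qA, □, R)  ⊢  □[qA]1110□ (head at position 0)
The machine is in qA, so it halts and accepts.
It halts after 10 steps.

Final answer: Yes - halts after 10 steps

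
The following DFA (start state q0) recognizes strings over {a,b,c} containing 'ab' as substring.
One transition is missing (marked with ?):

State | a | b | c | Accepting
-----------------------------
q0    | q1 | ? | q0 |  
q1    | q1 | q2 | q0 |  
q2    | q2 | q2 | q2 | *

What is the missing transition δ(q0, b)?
q0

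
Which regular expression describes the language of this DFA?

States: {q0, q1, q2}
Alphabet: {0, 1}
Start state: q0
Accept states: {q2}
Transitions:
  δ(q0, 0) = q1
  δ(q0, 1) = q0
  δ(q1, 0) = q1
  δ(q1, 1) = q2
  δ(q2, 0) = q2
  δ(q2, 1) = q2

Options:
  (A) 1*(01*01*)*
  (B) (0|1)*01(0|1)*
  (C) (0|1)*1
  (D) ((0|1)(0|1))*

Testing sample strings against the DFA:
  '0000' -> rejected
  '11101' -> accepted
  '000' -> rejected
  '01' -> accepted
Checking each option for a counterexample:
  (A) 1*(01*01*)*: ε is rejected by the DFA but matches the regex → eliminated
  (B) (0|1)*01(0|1)*: agrees with the DFA on all strings of length ≤ 4
  (C) (0|1)*1: '1' is rejected by the DFA but matches the regex → eliminated
  (D) ((0|1)(0|1))*: ε is rejected by the DFA but matches the regex → eliminated
Only (B) (0|1)*01(0|1)* is consistent with the DFA.

Final answer: (B) (0|1)*01(0|1)*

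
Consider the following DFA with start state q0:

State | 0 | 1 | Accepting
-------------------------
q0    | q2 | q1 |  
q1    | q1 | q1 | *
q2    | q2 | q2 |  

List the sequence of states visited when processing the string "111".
q0 → q1 → q1 → q1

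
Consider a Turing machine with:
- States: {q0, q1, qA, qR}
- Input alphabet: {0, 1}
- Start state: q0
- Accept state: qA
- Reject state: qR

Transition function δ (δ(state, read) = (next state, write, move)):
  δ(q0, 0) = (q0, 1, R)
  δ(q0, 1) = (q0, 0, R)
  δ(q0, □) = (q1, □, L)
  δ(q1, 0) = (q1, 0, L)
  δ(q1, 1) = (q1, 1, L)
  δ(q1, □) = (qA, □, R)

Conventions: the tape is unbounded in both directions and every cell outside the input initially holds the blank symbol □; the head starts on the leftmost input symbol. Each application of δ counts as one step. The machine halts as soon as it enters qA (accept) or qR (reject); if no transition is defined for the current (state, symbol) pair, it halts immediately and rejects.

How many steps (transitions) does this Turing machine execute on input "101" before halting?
Step 0: [q0]101 (head at position 0)
Step 1: δ(q0, 1) = (q0, 0, R)  ⊢  0[q0]01 (head at position 1)
Step 2: δ(q0, 0) = (q0, 1, R)  ⊢  01[q0]1 (head at position 2)
Step 3: δ(q0, 1) = (q0, 0, R)  ⊢  010[q0]□ (head at position 3)
Step 4: δ(q0, □) = (q1, □, L)  ⊢  01[q1]0□ (head at position 2)
Step 5: δ(q1, 0) = (q1, 0, L)  ⊢  0[q1]10□ (head at position 1)
Step 6: δ(q1, 1) = (q1, 1, L)  ⊢  [q1]010□ (head at position 0)
Step 7: δ(q1, 0) = (q1, 0, L)  ⊢  [q1]□010□ (head at position -1)
Step 8: δ(q1, □) = (qA, □, R)  ⊢  □[qA]010□ (head at position 0)
The machine is in qA, so it halts and accepts.
Number of transitions executed: 8.

Final answer: 8 steps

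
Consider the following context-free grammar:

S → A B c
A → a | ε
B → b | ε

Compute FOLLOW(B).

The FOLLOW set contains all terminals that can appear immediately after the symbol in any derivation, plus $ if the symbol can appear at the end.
B occurs in S → A B c, immediately followed by the terminal c. So FOLLOW(B) = {c}.

Final answer: {c}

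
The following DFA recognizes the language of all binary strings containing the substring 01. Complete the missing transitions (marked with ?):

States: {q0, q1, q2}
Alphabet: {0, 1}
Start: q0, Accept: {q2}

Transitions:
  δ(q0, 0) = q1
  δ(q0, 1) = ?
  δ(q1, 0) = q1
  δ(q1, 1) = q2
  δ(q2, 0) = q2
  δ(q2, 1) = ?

What each state remembers (consistent with the given transitions and accept states):
  q0: 01 not seen yet and the last symbol was not 0
  q1: 01 not seen yet and the last symbol was 0
  q2: the substring 01 has already been seen
Filling in the missing entries:
  δ(q0, 1): in q0 (01 not seen yet and the last symbol was not 0), after reading 1 we have: 01 not seen yet and the last symbol was not 0 → q0
  δ(q2, 1): in q2 (the substring 01 has already been seen), after reading 1 we have: the substring 01 has already been seen → q2

Final answer: δ(q0, 1) = q0; δ(q2, 1) = q2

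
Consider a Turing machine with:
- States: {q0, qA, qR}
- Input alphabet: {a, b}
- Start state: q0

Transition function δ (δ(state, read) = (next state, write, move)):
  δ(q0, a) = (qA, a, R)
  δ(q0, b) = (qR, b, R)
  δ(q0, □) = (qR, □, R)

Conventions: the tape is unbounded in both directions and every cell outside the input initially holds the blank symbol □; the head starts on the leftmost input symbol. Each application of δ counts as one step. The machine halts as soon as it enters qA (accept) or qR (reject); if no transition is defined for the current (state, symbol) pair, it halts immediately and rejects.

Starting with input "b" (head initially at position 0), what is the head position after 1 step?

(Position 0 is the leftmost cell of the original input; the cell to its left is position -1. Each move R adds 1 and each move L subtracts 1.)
Step 0: [q0]b (head at position 0)
Step 1: δ(q0, b) = (qR, b, R)  ⊢  b[qR]□ (head at position 1)
Head position after 1 step: 1

Final answer: Position 1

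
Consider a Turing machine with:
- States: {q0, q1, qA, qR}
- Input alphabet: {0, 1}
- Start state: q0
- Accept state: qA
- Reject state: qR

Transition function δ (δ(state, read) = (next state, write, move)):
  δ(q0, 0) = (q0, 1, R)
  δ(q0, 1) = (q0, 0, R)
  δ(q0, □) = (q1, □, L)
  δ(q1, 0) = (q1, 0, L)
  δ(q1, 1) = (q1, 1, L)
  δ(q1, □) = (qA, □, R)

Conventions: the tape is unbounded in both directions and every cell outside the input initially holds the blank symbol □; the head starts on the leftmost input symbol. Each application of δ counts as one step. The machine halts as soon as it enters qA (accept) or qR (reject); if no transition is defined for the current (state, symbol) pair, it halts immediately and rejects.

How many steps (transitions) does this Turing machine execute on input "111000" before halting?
Step 0: [q0]111000 (head at position 0)
Step 1: δ(q0, 1) = (q0, 0, R)  ⊢  0[q0]11000 (head at position 1)
Step 2: δ(q0, 1) = (q0, 0, R)  ⊢  00[q0]1000 (head at position 2)
Step 3: δ(q0, 1) = (q0, 0, R)  ⊢  000[q0]000 (head at position 3)
Step 4: δ(q0, 0) = (q0, 1, R)  ⊢  0001[q0]00 (head at position 4)
Step 5: δ(q0, 0) = (q0, 1, R)  ⊢  00011[q0]0 (head at position 5)
Step 6: δ(q0, 0) = (q0, 1, R)  ⊢  000111[q0]□ (head at position 6)
Step 7: δ(q0, □) = (q1, □, L)  ⊢  00011[q1]1□ (head at position 5)
Step 8: δ(q1, 1) = (q1, 1, L)  ⊢  0001[q1]11□ (head at position 4)
Step 9: δ(q1, 1) = (q1, 1, L)  ⊢  000[q1]111□ (head at position 3)
Step 10: δ(q1, 1) = (q1, 1, L)  ⊢  00[q1]0111□ (head at position 2)
Step 11: δ(q1, 0) = (q1, 0, L)  ⊢  0[q1]00111□ (head at position 1)
Step 12: δ(q1, 0) = (q1, 0, L)  ⊢  [q1]000111□ (head at position 0)
Step 13: δ(q1, 0) = (q1, 0, L)  ⊢  [q1]□000111□ (head at position -1)
Step 14: δ(q1, □) = (qA, □, R)  ⊢  □[qA]000111□ (head at position 0)
The machine is in qA, so it halts and accepts.
Number of transitions executed: 14.

Final answer: 14 steps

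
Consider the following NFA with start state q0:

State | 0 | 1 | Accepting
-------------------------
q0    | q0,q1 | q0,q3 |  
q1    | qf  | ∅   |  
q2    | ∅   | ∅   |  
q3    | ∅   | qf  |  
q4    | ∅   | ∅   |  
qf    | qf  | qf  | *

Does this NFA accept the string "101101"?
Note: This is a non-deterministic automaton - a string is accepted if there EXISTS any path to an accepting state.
Track the set of states the NFA could be in: start {q0}
Read '1': {q0} → {q0, q3}
Read '0': {q0, q3} → {q0, q1}
Read '1': {q0, q1} → {q0, q3}
Read '1': {q0, q3} → {q0, q3, qf}
Read '0': {q0, q3, qf} → {q0, q1, qf}
Read '1': {q0, q1, qf} → {q0, q3, qf}
Final set {q0, q3, qf} contains accepting state(s) {qf} → accepted.

Final answer: Yes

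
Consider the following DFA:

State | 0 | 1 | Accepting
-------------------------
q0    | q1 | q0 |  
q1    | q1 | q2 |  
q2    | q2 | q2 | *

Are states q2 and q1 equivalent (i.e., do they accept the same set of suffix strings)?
Try the suffix ε (the empty string).
From q2: q2 — accepting.
From q1: q1 — not accepting.
The two states disagree on this suffix, so they are not equivalent.

Final answer: No. Distinguishing string: ε (the empty string) - accepted from q2 but not from q1.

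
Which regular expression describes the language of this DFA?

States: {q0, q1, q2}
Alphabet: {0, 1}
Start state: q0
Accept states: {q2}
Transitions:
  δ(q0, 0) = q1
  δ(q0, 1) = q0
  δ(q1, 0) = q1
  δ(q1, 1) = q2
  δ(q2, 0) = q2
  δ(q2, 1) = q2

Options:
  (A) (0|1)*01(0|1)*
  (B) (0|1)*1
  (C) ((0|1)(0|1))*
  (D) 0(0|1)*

Testing sample strings against the DFA:
  '00010' -> accepted
  '100' -> rejected
  '100' -> rejected
  '11111' -> rejected
Checking each option for a counterexample:
  (A) (0|1)*01(0|1)*: agrees with the DFA on all strings of length ≤ 4
  (B) (0|1)*1: '1' is rejected by the DFA but matches the regex → eliminated
  (C) ((0|1)(0|1))*: ε is rejected by the DFA but matches the regex → eliminated
  (D) 0(0|1)*: '0' is rejected by the DFA but matches the regex → eliminated
Only (A) (0|1)*01(0|1)* is consistent with the DFA.

Final answer: (A) (0|1)*01(0|1)*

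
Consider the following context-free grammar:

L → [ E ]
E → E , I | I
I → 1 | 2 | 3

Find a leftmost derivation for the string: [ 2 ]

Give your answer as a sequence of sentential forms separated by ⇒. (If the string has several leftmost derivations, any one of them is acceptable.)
Start with L.
Step 1: the leftmost non-terminal is L; apply L → [ E ]:  [ E ]
Step 2: the leftmost non-terminal is E; apply E → I:  [ I ]
Step 3: the leftmost non-terminal is I; apply I → 2:  [ 2 ]

Final answer: L ⇒ [ E ] ⇒ [ I ] ⇒ [ 2 ]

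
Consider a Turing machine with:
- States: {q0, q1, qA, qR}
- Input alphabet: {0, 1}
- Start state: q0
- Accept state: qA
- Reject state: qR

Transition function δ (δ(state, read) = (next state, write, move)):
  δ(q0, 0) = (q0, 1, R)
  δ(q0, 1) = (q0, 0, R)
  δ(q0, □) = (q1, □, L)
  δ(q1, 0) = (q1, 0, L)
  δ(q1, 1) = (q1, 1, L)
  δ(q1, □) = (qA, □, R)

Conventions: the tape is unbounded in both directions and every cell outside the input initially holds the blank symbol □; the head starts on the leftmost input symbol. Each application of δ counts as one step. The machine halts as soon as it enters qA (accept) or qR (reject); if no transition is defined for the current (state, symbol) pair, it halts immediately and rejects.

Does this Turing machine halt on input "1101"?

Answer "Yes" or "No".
Step 0: [q0]1101 (head at position 0)
Step 1: δ(q0, 1) = (q0, 0, R)  ⊢  0[q0]101 (head at position 1)
Step 2: δ(q0, 1) = (q0, 0, R)  ⊢  00[q0]01 (head at position 2)
Step 3: δ(q0, 0) = (q0, 1, R)  ⊢  001[q0]1 (head at position 3)
Step 4: δ(q0, 1) = (q0, 0, R)  ⊢  0010[q0]□ (head at position 4)
Step 5: δ(q0, □) = (q1, □, L)  ⊢  001[q1]0□ (head at position 3)
Step 6: δ(q1, 0) = (q1, 0, L)  ⊢  00[q1]10□ (head at position 2)
Step 7: δ(q1, 1) = (q1, 1, L)  ⊢  0[q1]010□ (head at position 1)
Step 8: δ(q1, 0) = (q1, 0, L)  ⊢  [q1]0010□ (head at position 0)
Step 9: δ(q1, 0) = (q1, 0, L)  ⊢  [q1]□0010□ (head at position -1)
Step 10: δ(q1, □) = (qA, □, R)  ⊢  □[qA]0010□ (head at position 0)
The machine is in qA, so it halts and accepts.
It halts after 10 steps.

Final answer: Yes - halts after 10 steps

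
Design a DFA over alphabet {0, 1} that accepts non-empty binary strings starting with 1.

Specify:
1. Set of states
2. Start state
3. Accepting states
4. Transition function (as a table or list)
One valid DFA (any DFA recognizing the same language is acceptable):
States: {q0, q1, q2}
Start: q0
Accepting: {q1}
Transitions (accepting states marked with *):
State | 0 | 1 | Accepting
-------------------------
q0    | q2 | q1 |  
q1    | q1 | q1 | *
q2    | q2 | q2 |  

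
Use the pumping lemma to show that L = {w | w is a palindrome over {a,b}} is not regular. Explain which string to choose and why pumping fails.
Language: L = {w | w is a palindrome over {a,b}} (strings that read the same forwards and backwards)
Step 1: Assume for contradiction that L is regular, with pumping length p.
Step 2: Choose s = a^p b a^p. Then s ∈ L (it reads the same forwards and backwards) and |s| ≥ p.
Step 3: Consider any decomposition s = xyz with |xy| ≤ p and |y| > 0. Since |xy| ≤ p and the first p symbols of s are all a's, y = a^k for some k with 1 ≤ k ≤ p.
Step 4: Pumping up (i = 2): xy²z = a^(p+k) b a^p. Its reverse is a^p b a^(p+k) ≠ a^(p+k) b a^p (the single b is no longer in the middle), so xy²z is not a palindrome and xy²z ∉ L.
This contradicts the pumping lemma, so L is not regular.

Final answer: Choose s = a^p b a^p. Since |xy| ≤ p, y = a^k with k ≥ 1. Then xy²z = a^(p+k) b a^p is not a palindrome, so ∉ L.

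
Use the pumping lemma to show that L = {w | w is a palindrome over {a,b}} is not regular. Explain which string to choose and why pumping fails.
Language: L = {w | w is a palindrome over {a,b}} (strings that read the same forwards and backwards)
Step 1: Assume for contradiction that L is regular, with pumping length p.
Step 2: Choose s = a^p b a^p. Then s ∈ L (it reads the same forwards and backwards) and |s| ≥ p.
Step 3: Consider any decomposition s = xyz with |xy| ≤ p and |y| > 0. Since |xy| ≤ p and the first p symbols of s are all a's, y = a^k for some k with 1 ≤ k ≤ p.
Step 4: Pumping up (i = 2): xy²z = a^(p+k) b a^p. Its reverse is a^p b a^(p+k) ≠ a^(p+k) b a^p (the single b is no longer in the middle), so xy²z is not a palindrome and xy²z ∉ L.
This contradicts the pumping lemma, so L is not regular.

Final answer: Choose s = a^p b a^p. Since |xy| ≤ p, y = a^k with k ≥ 1. Then xy²z = a^(p+k) b a^p is not a palindrome, so ∉ L.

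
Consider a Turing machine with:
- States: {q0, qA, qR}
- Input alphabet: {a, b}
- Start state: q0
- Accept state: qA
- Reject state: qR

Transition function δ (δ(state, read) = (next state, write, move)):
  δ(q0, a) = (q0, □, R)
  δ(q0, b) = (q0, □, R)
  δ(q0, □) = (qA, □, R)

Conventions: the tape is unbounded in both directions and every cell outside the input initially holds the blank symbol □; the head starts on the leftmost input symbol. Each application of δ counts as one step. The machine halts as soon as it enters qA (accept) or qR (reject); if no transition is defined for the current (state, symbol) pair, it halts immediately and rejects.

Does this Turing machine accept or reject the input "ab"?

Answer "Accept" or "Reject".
Step 0: [q0]ab (head at position 0)
Step 1: δ(q0, a) = (q0, □, R)  ⊢  □[q0]b (head at position 1)
Step 2: δ(q0, b) = (q0, □, R)  ⊢  □□[q0]□ (head at position 2)
Step 3: δ(q0, □) = (qA, □, R)  ⊢  □□□[qA]□ (head at position 3)
The machine is in qA, so it halts and accepts.

Final answer: Accept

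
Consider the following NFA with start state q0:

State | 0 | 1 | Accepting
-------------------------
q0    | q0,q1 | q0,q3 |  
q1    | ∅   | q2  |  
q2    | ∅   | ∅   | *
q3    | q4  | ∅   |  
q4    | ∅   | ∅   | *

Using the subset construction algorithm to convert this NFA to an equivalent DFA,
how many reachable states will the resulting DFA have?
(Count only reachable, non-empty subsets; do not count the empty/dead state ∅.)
Start subset: {q0}
{q0}: on 0 → {q0, q1}, on 1 → {q0, q3}
{q0, q1}: on 0 → {q0, q1}, on 1 → {q0, q2, q3}
{q0, q3}: on 0 → {q0, q1, q4}, on 1 → {q0, q3}
{q0, q2, q3}: on 0 → {q0, q1, q4}, on 1 → {q0, q3}
{q0, q1, q4}: on 0 → {q0, q1}, on 1 → {q0, q2, q3}
Reachable non-empty subsets: {q0}, {q0, q1}, {q0, q3}, {q0, q2, q3}, {q0, q1, q4} — 5 in total.

Final answer: 5 states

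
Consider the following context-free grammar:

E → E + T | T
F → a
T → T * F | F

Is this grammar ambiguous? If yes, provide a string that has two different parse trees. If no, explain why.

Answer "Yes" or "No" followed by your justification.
This is the standard stratified expression grammar: '+' is introduced only by the left-recursive rule E → E + T and '*' only by the left-recursive rule T → T * F, with F → a. For any string, the last '+' must be the one produced at the root E (everything after it is a T containing no '+'), and likewise within each T the last '*' is produced at its root. This fixes the parse tree uniquely (left-associative, '*' binding tighter than '+'), so every string has exactly one parse tree.

Final answer: No - the grammar is unambiguous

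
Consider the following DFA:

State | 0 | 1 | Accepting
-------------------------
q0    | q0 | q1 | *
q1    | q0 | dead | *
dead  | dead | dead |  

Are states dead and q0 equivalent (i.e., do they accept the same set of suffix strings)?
Try the suffix ε (the empty string).
From dead: dead — not accepting.
From q0: q0 — accepting.
The two states disagree on this suffix, so they are not equivalent.

Final answer: No. Distinguishing string: ε (the empty string) - accepted from q0 but not from dead.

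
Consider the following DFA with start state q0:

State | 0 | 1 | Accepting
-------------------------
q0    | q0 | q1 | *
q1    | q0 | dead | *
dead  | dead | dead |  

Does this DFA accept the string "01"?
Start in q0.
Read '0': q0 → q0
Read '1': q0 → q1
Final state q1 is accepting, so the string is accepted.

Final answer: Yes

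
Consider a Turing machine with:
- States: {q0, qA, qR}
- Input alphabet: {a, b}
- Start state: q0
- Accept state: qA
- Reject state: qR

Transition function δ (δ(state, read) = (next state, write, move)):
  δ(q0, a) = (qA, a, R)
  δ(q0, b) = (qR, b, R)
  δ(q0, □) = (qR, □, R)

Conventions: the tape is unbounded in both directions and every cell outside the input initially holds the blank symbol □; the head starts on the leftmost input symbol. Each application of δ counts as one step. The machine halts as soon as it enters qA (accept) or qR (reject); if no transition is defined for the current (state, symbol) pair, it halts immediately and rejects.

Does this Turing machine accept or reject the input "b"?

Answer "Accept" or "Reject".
Step 0: [q0]b (head at position 0)
Step 1: δ(q0, b) = (qR, b, R)  ⊢  b[qR]□ (head at position 1)
The machine is in qR, so it halts and rejects.

Final answer: Reject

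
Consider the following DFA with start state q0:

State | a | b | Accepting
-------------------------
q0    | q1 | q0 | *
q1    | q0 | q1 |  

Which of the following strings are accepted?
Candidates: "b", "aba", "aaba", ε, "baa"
"b": q0 → q0; q0 is accepting → accepted
"aba": q0 → q1 → q1 → q0; q0 is accepting → accepted
"aaba": q0 → q1 → q0 → q0 → q1; q1 is not accepting → rejected
ε: q0; q0 is accepting → accepted
"baa": q0 → q0 → q1 → q0; q0 is accepting → accepted

Final answer: "b", "aba", ε, "baa"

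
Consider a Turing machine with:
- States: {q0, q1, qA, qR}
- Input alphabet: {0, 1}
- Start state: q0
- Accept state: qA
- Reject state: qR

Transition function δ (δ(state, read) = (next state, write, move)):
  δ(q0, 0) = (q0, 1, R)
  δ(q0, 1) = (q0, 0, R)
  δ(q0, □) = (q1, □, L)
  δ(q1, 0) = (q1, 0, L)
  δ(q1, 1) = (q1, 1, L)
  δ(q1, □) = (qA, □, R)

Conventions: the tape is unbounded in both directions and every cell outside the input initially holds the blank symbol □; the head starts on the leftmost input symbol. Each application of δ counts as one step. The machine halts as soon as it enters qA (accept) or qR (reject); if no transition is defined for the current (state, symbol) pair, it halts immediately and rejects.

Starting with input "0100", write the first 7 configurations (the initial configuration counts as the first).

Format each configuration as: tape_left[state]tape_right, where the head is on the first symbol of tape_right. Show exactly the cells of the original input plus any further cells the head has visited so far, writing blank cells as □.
Step 0: [q0]0100 (head at position 0)
Step 1: δ(q0, 0) = (q0, 1, R)  ⊢  1[q0]100 (head at position 1)
Step 2: δ(q0, 1) = (q0, 0, R)  ⊢  10[q0]00 (head at position 2)
Step 3: δ(q0, 0) = (q0, 1, R)  ⊢  101[q0]0 (head at position 3)
Step 4: δ(q0, 0) = (q0, 1, R)  ⊢  1011[q0]□ (head at position 4)
Step 5: δ(q0, □) = (q1, □, L)  ⊢  101[q1]1□ (head at position 3)
Step 6: δ(q1, 1) = (q1, 1, L)  ⊢  10[q1]11□ (head at position 2)

Final answer: [q0]0100 ⊢ 1[q0]100 ⊢ 10[q0]00 ⊢ 101[q0]0 ⊢ 1011[q0]□ ⊢ 101[q1]1□ ⊢ 10[q1]11□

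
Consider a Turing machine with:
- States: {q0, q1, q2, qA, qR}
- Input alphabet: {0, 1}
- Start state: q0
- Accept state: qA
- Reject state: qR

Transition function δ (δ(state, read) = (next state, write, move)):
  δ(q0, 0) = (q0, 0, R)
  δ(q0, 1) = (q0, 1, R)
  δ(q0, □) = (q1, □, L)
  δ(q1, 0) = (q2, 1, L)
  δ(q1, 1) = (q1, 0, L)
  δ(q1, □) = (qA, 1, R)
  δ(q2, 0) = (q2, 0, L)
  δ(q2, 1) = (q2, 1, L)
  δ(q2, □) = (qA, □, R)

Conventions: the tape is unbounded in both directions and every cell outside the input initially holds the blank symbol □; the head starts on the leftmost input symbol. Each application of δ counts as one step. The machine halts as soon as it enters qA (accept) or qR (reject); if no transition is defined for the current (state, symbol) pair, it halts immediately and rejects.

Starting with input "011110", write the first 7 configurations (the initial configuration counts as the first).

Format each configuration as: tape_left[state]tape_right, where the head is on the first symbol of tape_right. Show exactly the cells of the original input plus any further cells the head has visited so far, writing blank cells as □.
Step 0: [q0]011110 (head at position 0)
Step 1: δ(q0, 0) = (q0, 0, R)  ⊢  0[q0]11110 (head at position 1)
Step 2: δ(q0, 1) = (q0, 1, R)  ⊢  01[q0]1110 (head at position 2)
Step 3: δ(q0, 1) = (q0, 1, R)  ⊢  011[q0]110 (head at position 3)
Step 4: δ(q0, 1) = (q0, 1, R)  ⊢  0111[q0]10 (head at position 4)
Step 5: δ(q0, 1) = (q0, 1, R)  ⊢  01111[q0]0 (head at position 5)
Step 6: δ(q0, 0) = (q0, 0, R)  ⊢  011110[q0]□ (head at position 6)

Final answer: [q0]011110 ⊢ 0[q0]11110 ⊢ 01[q0]1110 ⊢ 011[q0]110 ⊢ 0111[q0]10 ⊢ 01111[q0]0 ⊢ 011110[q0]□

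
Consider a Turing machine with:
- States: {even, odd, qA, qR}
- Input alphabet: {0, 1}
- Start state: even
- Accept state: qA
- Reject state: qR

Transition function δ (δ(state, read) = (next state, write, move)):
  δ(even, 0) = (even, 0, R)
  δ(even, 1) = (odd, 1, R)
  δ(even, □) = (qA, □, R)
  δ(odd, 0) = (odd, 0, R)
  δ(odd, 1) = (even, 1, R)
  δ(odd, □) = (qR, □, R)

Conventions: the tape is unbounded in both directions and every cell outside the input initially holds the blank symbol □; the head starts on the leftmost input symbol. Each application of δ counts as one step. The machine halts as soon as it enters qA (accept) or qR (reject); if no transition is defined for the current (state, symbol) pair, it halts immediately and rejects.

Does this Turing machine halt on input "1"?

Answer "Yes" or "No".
Step 0: [even]1 (head at position 0)
Step 1: δ(even, 1) = (odd, 1, R)  ⊢  1[odd]□ (head at position 1)
Step 2: δ(odd, □) = (qR, □, R)  ⊢  1□[qR]□ (head at position 2)
The machine is in qR, so it halts and rejects.
It halts after 2 steps.

Final answer: Yes - halts after 2 steps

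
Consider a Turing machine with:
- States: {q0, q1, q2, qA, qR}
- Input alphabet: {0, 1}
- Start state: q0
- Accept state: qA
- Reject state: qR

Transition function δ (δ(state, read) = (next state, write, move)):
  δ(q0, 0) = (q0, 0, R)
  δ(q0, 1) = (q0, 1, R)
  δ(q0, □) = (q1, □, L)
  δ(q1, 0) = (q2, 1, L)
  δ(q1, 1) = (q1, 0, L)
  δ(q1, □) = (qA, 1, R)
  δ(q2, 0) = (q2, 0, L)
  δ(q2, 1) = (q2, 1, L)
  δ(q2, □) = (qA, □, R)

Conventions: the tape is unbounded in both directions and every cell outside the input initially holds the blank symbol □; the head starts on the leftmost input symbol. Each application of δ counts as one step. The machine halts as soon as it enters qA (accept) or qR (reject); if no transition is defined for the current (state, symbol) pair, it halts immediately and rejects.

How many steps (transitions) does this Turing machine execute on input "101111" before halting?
Step 0: [q0]101111 (head at position 0)
Step 1: δ(q0, 1) = (q0, 1, R)  ⊢  1[q0]01111 (head at position 1)
Step 2: δ(q0, 0) = (q0, 0, R)  ⊢  10[q0]1111 (head at position 2)
Step 3: δ(q0, 1) = (q0, 1, R)  ⊢  101[q0]111 (head at position 3)
Step 4: δ(q0, 1) = (q0, 1, R)  ⊢  1011[q0]11 (head at position 4)
Step 5: δ(q0, 1) = (q0, 1, R)  ⊢  10111[q0]1 (head at position 5)
Step 6: δ(q0, 1) = (q0, 1, R)  ⊢  101111[q0]□ (head at position 6)
Step 7: δ(q0, □) = (q1, □, L)  ⊢  10111[q1]1□ (head at position 5)
Step 8: δ(q1, 1) = (q1, 0, L)  ⊢  1011[q1]10□ (head at position 4)
Step 9: δ(q1, 1) = (q1, 0, L)  ⊢  101[q1]100□ (head at position 3)
Step 10: δ(q1, 1) = (q1, 0, L)  ⊢  10[q1]1000□ (head at position 2)
Step 11: δ(q1, 1) = (q1, 0, L)  ⊢  1[q1]00000□ (head at position 1)
Step 12: δ(q1, 0) = (q2, 1, L)  ⊢  [q2]110000□ (head at position 0)
Step 13: δ(q2, 1) = (q2, 1, L)  ⊢  [q2]□110000□ (head at position -1)
Step 14: δ(q2, □) = (qA, □, R)  ⊢  □[qA]110000□ (head at position 0)
The machine is in qA, so it halts and accepts.
Number of transitions executed: 14.

Final answer: 14 steps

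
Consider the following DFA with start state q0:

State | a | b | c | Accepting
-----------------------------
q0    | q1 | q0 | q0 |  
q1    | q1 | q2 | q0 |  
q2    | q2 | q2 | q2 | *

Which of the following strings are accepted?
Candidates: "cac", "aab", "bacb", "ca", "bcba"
"cac": q0 → q0 → q1 → q0; q0 is not accepting → rejected
"aab": q0 → q1 → q1 → q2; q2 is accepting → accepted
"bacb": q0 → q0 → q1 → q0 → q0; q0 is not accepting → rejected
"ca": q0 → q0 → q1; q1 is not accepting → rejected
"bcba": q0 → q0 → q0 → q0 → q1; q1 is not accepting → rejected

Final answer: "aab"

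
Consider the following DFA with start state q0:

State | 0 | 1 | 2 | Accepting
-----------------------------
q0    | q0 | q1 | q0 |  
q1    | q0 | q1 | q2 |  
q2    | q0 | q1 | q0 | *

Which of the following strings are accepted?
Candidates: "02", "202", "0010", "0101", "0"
"02": q0 → q0 → q0; q0 is not accepting → rejected
"202": q0 → q0 → q0 → q0; q0 is not accepting → rejected
"0010": q0 → q0 → q0 → q1 → q0; q0 is not accepting → rejected
"0101": q0 → q0 → q1 → q0 → q1; q1 is not accepting → rejected
"0": q0 → q0; q0 is not accepting → rejected

Final answer: None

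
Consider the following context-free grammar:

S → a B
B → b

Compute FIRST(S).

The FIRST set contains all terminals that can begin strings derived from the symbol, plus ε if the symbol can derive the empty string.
S has the single production S → a B, whose right-hand side begins with the terminal a. So FIRST(S) = {a}.

Final answer: {a}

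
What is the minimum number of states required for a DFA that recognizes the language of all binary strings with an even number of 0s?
Language: binary strings with an even number of 0s
Lower bound (Myhill–Nerode): the prefixes ε, 0 are pairwise distinguishable:
  ε vs 0: suffix ε distinguishes them (ε has zero 0s (accepted), 0 has one 0 (rejected))
So any DFA needs at least 2 states.
Upper bound: a DFA with 2 states exists (one state per class above).
Minimum states: 2

Final answer: 2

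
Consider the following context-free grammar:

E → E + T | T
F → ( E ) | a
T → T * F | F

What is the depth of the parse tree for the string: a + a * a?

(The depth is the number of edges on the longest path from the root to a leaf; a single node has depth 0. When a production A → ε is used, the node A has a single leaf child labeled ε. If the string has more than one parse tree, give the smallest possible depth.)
The grammar is unambiguous; the parse tree of a + a * a is:
E → E + T at the root (depth 0).
  Left E (depth 1) → T (2) → F (3) → a (4).
  Right T (depth 1) → T * F; that T (2) → F (3) → a (4); F (2) → a (3).
The longest root-to-leaf paths have 4 edges.
Depth = 4.

Final answer: 4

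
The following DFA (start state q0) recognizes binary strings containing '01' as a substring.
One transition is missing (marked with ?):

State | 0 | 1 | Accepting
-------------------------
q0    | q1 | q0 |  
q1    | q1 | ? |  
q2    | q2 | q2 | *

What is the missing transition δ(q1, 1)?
q2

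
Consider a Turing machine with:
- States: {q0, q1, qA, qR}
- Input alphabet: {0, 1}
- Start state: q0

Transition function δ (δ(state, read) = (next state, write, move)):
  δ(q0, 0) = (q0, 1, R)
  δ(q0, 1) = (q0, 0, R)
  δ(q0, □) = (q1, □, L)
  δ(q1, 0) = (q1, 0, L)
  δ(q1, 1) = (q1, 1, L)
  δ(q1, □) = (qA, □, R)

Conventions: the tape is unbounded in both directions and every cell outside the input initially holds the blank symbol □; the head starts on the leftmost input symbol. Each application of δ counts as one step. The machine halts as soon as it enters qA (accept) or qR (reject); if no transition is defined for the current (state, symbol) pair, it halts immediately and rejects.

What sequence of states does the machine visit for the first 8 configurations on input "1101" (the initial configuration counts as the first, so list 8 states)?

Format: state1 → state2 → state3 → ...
Step 0: [q0]1101 (head at position 0)
Step 1: δ(q0, 1) = (q0, 0, R)  ⊢  0[q0]101 (head at position 1)
Step 2: δ(q0, 1) = (q0, 0, R)  ⊢  00[q0]01 (head at position 2)
Step 3: δ(q0, 0) = (q0, 1, R)  ⊢  001[q0]1 (head at position 3)
Step 4: δ(q0, 1) = (q0, 0, R)  ⊢  0010[q0]□ (head at position 4)
Step 5: δ(q0, □) = (q1, □, L)  ⊢  001[q1]0□ (head at position 3)
Step 6: δ(q1, 0) = (q1, 0, L)  ⊢  00[q1]10□ (head at position 2)
Step 7: δ(q1, 1) = (q1, 1, L)  ⊢  0[q1]010□ (head at position 1)
Reading off the states of these 8 configurations: q0 → q0 → q0 → q0 → q0 → q1 → q1 → q1

Final answer: q0 → q0 → q0 → q0 → q0 → q1 → q1 → q1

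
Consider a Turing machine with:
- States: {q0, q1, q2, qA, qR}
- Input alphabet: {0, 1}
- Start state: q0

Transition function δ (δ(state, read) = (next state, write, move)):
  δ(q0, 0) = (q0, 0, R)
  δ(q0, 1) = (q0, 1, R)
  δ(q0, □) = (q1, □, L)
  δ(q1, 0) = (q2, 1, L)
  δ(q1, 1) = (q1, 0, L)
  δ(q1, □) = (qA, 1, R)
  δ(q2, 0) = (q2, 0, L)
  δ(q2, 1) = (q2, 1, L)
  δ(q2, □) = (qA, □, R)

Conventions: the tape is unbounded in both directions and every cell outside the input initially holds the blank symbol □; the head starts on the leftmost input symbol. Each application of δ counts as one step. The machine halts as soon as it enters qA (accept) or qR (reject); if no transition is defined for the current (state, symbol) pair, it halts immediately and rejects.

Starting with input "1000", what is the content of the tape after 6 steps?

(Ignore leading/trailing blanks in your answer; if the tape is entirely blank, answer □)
Step 0: [q0]1000 (head at position 0)
Step 1: δ(q0, 1) = (q0, 1, R)  ⊢  1[q0]000 (head at position 1)
Step 2: δ(q0, 0) = (q0, 0, R)  ⊢  10[q0]00 (head at position 2)
Step 3: δ(q0, 0) = (q0, 0, R)  ⊢  100[q0]0 (head at position 3)
Step 4: δ(q0, 0) = (q0, 0, R)  ⊢  1000[q0]□ (head at position 4)
Step 5: δ(q0, □) = (q1, □, L)  ⊢  100[q1]0□ (head at position 3)
Step 6: δ(q1, 0) = (q2, 1, L)  ⊢  10[q2]01□ (head at position 2)
Tape after 6 steps (ignoring surrounding blanks): 1001

Final answer: Tape: 1001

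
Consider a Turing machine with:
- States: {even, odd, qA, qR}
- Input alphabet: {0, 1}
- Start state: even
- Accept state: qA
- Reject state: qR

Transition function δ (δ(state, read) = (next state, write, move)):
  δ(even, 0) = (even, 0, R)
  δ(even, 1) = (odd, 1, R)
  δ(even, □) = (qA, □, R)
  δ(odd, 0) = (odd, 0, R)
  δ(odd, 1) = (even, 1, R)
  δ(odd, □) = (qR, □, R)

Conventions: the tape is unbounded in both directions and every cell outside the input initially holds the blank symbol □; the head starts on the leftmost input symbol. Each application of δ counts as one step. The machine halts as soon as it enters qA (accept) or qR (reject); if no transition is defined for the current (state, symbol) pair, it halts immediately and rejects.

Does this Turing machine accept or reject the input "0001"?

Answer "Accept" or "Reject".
Step 0: [even]0001 (head at position 0)
Step 1: δ(even, 0) = (even, 0, R)  ⊢  0[even]001 (head at position 1)
Step 2: δ(even, 0) = (even, 0, R)  ⊢  00[even]01 (head at position 2)
Step 3: δ(even, 0) = (even, 0, R)  ⊢  000[even]1 (head at position 3)
Step 4: δ(even, 1) = (odd, 1, R)  ⊢  0001[odd]□ (head at position 4)
Step 5: δ(odd, □) = (qR, □, R)  ⊢  0001□[qR]□ (head at position 5)
The machine is in qR, so it halts and rejects.

Final answer: Reject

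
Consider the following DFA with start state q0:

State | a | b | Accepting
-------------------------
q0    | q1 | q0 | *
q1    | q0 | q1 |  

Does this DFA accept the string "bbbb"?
Start in q0.
Read 'b': q0 → q0
Read 'b': q0 → q0
Read 'b': q0 → q0
Read 'b': q0 → q0
Final state q0 is accepting, so the string is accepted.

Final answer: Yes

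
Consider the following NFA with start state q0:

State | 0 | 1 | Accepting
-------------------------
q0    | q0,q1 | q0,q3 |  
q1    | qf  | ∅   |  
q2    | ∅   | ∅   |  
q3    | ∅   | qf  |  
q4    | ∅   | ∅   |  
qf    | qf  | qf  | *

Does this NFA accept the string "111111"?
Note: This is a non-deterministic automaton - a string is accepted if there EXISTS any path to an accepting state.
Track the set of states the NFA could be in: start {q0}
Read '1': {q0} → {q0, q3}
Read '1': {q0, q3} → {q0, q3, qf}
Read '1': {q0, q3, qf} → {q0, q3, qf}
Read '1': {q0, q3, qf} → {q0, q3, qf}
Read '1': {q0, q3, qf} → {q0, q3, qf}
Read '1': {q0, q3, qf} → {q0, q3, qf}
Final set {q0, q3, qf} contains accepting state(s) {qf} → accepted.

Final answer: Yes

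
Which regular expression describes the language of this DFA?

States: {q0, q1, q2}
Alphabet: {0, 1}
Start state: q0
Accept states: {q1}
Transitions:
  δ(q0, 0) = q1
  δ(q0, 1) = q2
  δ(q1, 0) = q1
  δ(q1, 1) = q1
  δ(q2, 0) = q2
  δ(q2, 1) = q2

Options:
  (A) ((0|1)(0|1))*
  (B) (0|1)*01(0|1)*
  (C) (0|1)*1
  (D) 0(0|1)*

Testing sample strings against the DFA:
  '11111' -> rejected
  '0101' -> accepted
  '10000' -> rejected
  '100' -> rejected
Checking each option for a counterexample:
  (A) ((0|1)(0|1))*: ε is rejected by the DFA but matches the regex → eliminated
  (B) (0|1)*01(0|1)*: '0' is accepted by the DFA but does not match the regex → eliminated
  (C) (0|1)*1: '0' is accepted by the DFA but does not match the regex → eliminated
  (D) 0(0|1)*: agrees with the DFA on all strings of length ≤ 4
Only (D) 0(0|1)* is consistent with the DFA.

Final answer: (D) 0(0|1)*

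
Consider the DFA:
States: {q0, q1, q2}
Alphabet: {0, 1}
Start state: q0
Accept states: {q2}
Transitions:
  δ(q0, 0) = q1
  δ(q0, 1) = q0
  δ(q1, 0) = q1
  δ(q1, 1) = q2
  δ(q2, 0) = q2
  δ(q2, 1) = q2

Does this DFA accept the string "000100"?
Processing string "000100":
  q0 --0--> q1
  q1 --0--> q1
  q1 --0--> q1
  q1 --1--> q2
  q2 --0--> q2
  q2 --0--> q2
Final state: q2
Accept states: {q2}
q2 is an accept state, so the string is accepted.

Final answer: Yes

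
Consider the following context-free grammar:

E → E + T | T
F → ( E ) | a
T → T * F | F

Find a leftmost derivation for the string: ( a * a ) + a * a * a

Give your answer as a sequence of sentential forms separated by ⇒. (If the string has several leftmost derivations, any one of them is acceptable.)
Start with E.
Step 1: the leftmost non-terminal is E; apply E → E + T:  E + T
Step 2: the leftmost non-terminal is E; apply E → T:  T + T
Step 3: the leftmost non-terminal is T; apply T → F:  F + T
Step 4: the leftmost non-terminal is F; apply F → ( E ):  ( E ) + T
Step 5: the leftmost non-terminal is E; apply E → T:  ( T ) + T
Step 6: the leftmost non-terminal is T; apply T → T * F:  ( T * F ) + T
Step 7: the leftmost non-terminal is T; apply T → F:  ( F * F ) + T
Step 8: the leftmost non-terminal is F; apply F → a:  ( a * F ) + T
Step 9: the leftmost non-terminal is F; apply F → a:  ( a * a ) + T
Step 10: the leftmost non-terminal is T; apply T → T * F:  ( a * a ) + T * F
Step 11: the leftmost non-terminal is T; apply T → T * F:  ( a * a ) + T * F * F
Step 12: the leftmost non-terminal is T; apply T → F:  ( a * a ) + F * F * F
Step 13: the leftmost non-terminal is F; apply F → a:  ( a * a ) + a * F * F
Step 14: the leftmost non-terminal is F; apply F → a:  ( a * a ) + a * a * F
Step 15: the leftmost non-terminal is F; apply F → a:  ( a * a ) + a * a * a

Final answer: E ⇒ E + T ⇒ T + T ⇒ F + T ⇒ ( E ) + T ⇒ ( T ) + T ⇒ ( T * F ) + T ⇒ ( F * F ) + T ⇒ ( a * F ) + T ⇒ ( a * a ) + T ⇒ ( a * a ) + T * F ⇒ ( a * a ) + T * F * F ⇒ ( a * a ) + F * F * F ⇒ ( a * a ) + a * F * F ⇒ ( a * a ) + a * a * F ⇒ ( a * a ) + a * a * a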